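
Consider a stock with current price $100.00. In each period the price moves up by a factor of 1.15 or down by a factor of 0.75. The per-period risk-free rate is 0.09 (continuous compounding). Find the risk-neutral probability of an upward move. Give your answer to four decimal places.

p = 0.8604

Risk-neutral probability p = (e^0.09 − 0.75)/(1.15 − 0.75) = 0.3442/0.4000 = 0.8604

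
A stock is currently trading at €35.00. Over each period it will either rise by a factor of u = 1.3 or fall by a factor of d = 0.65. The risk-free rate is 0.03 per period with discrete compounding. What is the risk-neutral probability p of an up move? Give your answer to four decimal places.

Risk-neutral probability p = (1 + 0.03 − 0.65)/(1.3 − 0.65) = 0.3800/0.6500 = 0.5846

p = 0.5846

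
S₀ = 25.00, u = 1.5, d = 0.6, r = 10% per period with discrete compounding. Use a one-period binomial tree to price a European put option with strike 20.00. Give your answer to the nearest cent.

Risk-neutral probability p = (1 + 0.1 − 0.6)/(1.5 − 0.6) = 0.5000/0.9000 = 0.5556
Terminal stock prices: S_u = 37.5, S_d = 15
Terminal payoffs (K − S): max(-17.5, 0) = 0, max(5, 0) = 5
Node 0 (S = 25): V_0 = 1/1.1·[0.5556·0.0000 + 0.4444·5.0000] = 2.0202

2.02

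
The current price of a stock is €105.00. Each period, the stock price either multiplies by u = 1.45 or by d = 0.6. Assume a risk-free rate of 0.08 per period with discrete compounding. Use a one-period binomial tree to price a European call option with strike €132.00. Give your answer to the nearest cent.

€10.59

Risk-neutral probability p = (1 + 0.08 − 0.6)/(1.45 − 0.6) = 0.4800/0.8500 = 0.5647
Terminal stock prices: S_u = 152.2, S_d = 63
Terminal payoffs (S − K): max(20.25, 0) = 20.25, max(-69, 0) = 0
Node 0 (S = 105): V_0 = 1/1.08·[0.5647·20.2500 + 0.4353·0.0000] = 10.5882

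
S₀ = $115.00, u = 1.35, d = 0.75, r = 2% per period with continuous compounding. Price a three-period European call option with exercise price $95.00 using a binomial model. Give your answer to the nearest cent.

Risk-neutral probability p = (e^0.02 − 0.75)/(1.35 − 0.75) = 0.2702/0.6000 = 0.4503
Terminal stock prices: S_uuu = 282.9, S_uud = 157.2, S_udd = 87.33, S_ddd = 48.52
Terminal payoffs (S − K): max(187.9, 0) = 187.9, max(62.19, 0) = 62.19, max(-7.672, 0) = 0, max(-46.48, 0) = 0
Node uu (S = 209.6): V_uu = e^(−0.02)·[0.4503·187.9431 + 0.5497·62.1906] = 116.4686
Node ud (S = 116.4): V_ud = e^(−0.02)·[0.4503·62.1906 + 0.5497·0.0000] = 27.4521
Node dd (S = 64.69): V_dd = e^(−0.02)·[0.4503·0.0000 + 0.5497·0.0000] = 0.0000
Node u (S = 155.2): V_u = e^(−0.02)·[0.4503·116.4686 + 0.5497·27.4521] = 66.2020
Node d (S = 86.25): V_d = e^(−0.02)·[0.4503·27.4521 + 0.5497·0.0000] = 12.1179
Node 0 (S = 115): V_0 = e^(−0.02)·[0.4503·66.2020 + 0.5497·12.1179] = 35.7516

$35.75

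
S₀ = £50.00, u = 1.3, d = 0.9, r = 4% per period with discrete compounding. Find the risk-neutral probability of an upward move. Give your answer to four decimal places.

p = 0.3500

Risk-neutral probability p = (1 + 0.04 − 0.9)/(1.3 − 0.9) = 0.1400/0.4000 = 0.3500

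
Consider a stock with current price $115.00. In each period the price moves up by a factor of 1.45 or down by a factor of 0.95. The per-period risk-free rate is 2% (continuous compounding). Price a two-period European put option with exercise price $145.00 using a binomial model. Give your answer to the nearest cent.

Risk-neutral probability p = (e^0.02 − 0.95)/(1.45 − 0.95) = 0.0702/0.5000 = 0.1404
Terminal stock prices: S_uu = 241.8, S_ud = 158.4, S_dd = 103.8
Terminal payoffs (K − S): max(-96.79, 0) = 0, max(-13.41, 0) = 0, max(41.21, 0) = 41.21
Node u (S = 166.8): V_u = e^(−0.02)·[0.1404·0.0000 + 0.8596·0.0000] = 0.0000
Node d (S = 109.2): V_d = e^(−0.02)·[0.1404·0.0000 + 0.8596·41.2125] = 34.7247
Node 0 (S = 115): V_0 = e^(−0.02)·[0.1404·0.0000 + 0.8596·34.7247] = 29.2582

$29.26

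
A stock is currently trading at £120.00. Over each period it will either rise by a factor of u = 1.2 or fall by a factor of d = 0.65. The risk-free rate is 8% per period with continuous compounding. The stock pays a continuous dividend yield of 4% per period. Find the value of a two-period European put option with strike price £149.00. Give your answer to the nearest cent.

Per-period risk-free factor R = e^0.08 = 1.0833; dividend-adjusted growth = e^(0.08−0.04) = 1.0408.
Risk-neutral probability p = (1.0408 − 0.65)/(1.2 − 0.65) = 0.3908/0.5500 = 0.7106
Terminal stock prices: S_uu = 172.8, S_ud = 93.6, S_dd = 50.7
Terminal payoffs (K − S): max(-23.8, 0) = 0, max(55.4, 0) = 55.4, max(98.3, 0) = 98.3
Node u (S = 144): V_u = e^(−0.08)·[0.7106·0.0000 + 0.2894·55.4000] = 14.8019
Node d (S = 78): V_d = e^(−0.08)·[0.7106·55.4000 + 0.2894·98.3000] = 62.6028
Node 0 (S = 120): V_0 = e^(−0.08)·[0.7106·14.8019 + 0.2894·62.6028] = 26.4354

£26.44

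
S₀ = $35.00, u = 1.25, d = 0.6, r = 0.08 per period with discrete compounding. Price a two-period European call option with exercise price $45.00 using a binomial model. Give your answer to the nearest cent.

$4.53

Risk-neutral probability p = (1 + 0.08 − 0.6)/(1.25 − 0.6) = 0.4800/0.6500 = 0.7385
Terminal stock prices: S_uu = 54.69, S_ud = 26.25, S_dd = 12.6
Terminal payoffs (S − K): max(9.688, 0) = 9.688, max(-18.75, 0) = 0, max(-32.4, 0) = 0
Node u (S = 43.75): V_u = 1/1.08·[0.7385·9.6875 + 0.2615·0.0000] = 6.6239
Node d (S = 21): V_d = 1/1.08·[0.7385·0.0000 + 0.2615·0.0000] = 0.0000
Node 0 (S = 35): V_0 = 1/1.08·[0.7385·6.6239 + 0.2615·0.0000] = 4.5292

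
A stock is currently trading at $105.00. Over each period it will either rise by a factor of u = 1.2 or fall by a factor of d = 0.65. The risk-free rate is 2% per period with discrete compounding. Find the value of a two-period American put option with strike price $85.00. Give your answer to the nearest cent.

Risk-neutral probability p = (1 + 0.02 − 0.65)/(1.2 − 0.65) = 0.3700/0.5500 = 0.6727
Terminal stock prices: S_uu = 151.2, S_ud = 81.9, S_dd = 44.36
Terminal payoffs (K − S): max(-66.2, 0) = 0, max(3.1, 0) = 3.1, max(40.64, 0) = 40.64
Node u (S = 126): continuation = 1/1.02·[0.6727·0.0000 + 0.3273·3.1000] = 0.9947; exercise value = 0.0000 ≤ continuation, so V_u = 0.9947
Node d (S = 68.25): continuation = 1/1.02·[0.6727·3.1000 + 0.3273·40.6375] = 15.0833; exercise value = 16.7500 > continuation, so V_d = 16.7500 (exercise)
Node 0 (S = 105): continuation = 1/1.02·[0.6727·0.9947 + 0.3273·16.7500] = 6.0303; exercise value = 0.0000 ≤ continuation, so V_0 = 6.0303

$6.03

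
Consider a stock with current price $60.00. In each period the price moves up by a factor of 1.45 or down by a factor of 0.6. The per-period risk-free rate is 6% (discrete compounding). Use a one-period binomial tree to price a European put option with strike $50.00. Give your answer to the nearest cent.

$6.06

Risk-neutral probability p = (1 + 0.06 − 0.6)/(1.45 − 0.6) = 0.4600/0.8500 = 0.5412
Terminal stock prices: S_u = 87, S_d = 36
Terminal payoffs (K − S): max(-37, 0) = 0, max(14, 0) = 14
Node 0 (S = 60): V_0 = 1/1.06·[0.5412·0.0000 + 0.4588·14.0000] = 6.0599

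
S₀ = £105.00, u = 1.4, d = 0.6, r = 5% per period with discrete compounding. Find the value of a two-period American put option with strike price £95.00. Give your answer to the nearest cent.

Risk-neutral probability p = (1 + 0.05 − 0.6)/(1.4 − 0.6) = 0.4500/0.8000 = 0.5625
Terminal stock prices: S_uu = 205.8, S_ud = 88.2, S_dd = 37.8
Terminal payoffs (K − S): max(-110.8, 0) = 0, max(6.8, 0) = 6.8, max(57.2, 0) = 57.2
Node u (S = 147): continuation = 1/1.05·[0.5625·0.0000 + 0.4375·6.8000] = 2.8333; exercise value = 0.0000 ≤ continuation, so V_u = 2.8333
Node d (S = 63): continuation = 1/1.05·[0.5625·6.8000 + 0.4375·57.2000] = 27.4762; exercise value = 32.0000 > continuation, so V_d = 32.0000 (exercise)
Node 0 (S = 105): continuation = 1/1.05·[0.5625·2.8333 + 0.4375·32.0000] = 14.8512; exercise value = 0.0000 ≤ continuation, so V_0 = 14.8512

£14.85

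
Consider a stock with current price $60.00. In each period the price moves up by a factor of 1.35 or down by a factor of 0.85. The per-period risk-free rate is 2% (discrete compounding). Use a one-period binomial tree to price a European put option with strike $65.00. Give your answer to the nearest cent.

Risk-neutral probability p = (1 + 0.02 − 0.85)/(1.35 − 0.85) = 0.1700/0.5000 = 0.3400
Terminal stock prices: S_u = 81, S_d = 51
Terminal payoffs (K − S): max(-16, 0) = 0, max(14, 0) = 14
Node 0 (S = 60): V_0 = 1/1.02·[0.3400·0.0000 + 0.6600·14.0000] = 9.0588

$9.06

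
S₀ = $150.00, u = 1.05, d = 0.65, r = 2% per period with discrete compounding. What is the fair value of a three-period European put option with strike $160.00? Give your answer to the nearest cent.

$10.95

Risk-neutral probability p = (1 + 0.02 − 0.65)/(1.05 − 0.65) = 0.3700/0.4000 = 0.9250
Terminal stock prices: S_uuu = 173.6, S_uud = 107.5, S_udd = 66.54, S_ddd = 41.19
Terminal payoffs (K − S): max(-13.64, 0) = 0, max(52.51, 0) = 52.51, max(93.46, 0) = 93.46, max(118.8, 0) = 118.8
Node uu (S = 165.4): V_uu = 1/1.02·[0.9250·0.0000 + 0.0750·52.5062] = 3.8608
Node ud (S = 102.4): V_ud = 1/1.02·[0.9250·52.5062 + 0.0750·93.4562] = 54.4877
Node dd (S = 63.38): V_dd = 1/1.02·[0.9250·93.4562 + 0.0750·118.8063] = 93.4877
Node u (S = 157.5): V_u = 1/1.02·[0.9250·3.8608 + 0.0750·54.4877] = 7.5076
Node d (S = 97.5): V_d = 1/1.02·[0.9250·54.4877 + 0.0750·93.4877] = 56.2870
Node 0 (S = 150): V_0 = 1/1.02·[0.9250·7.5076 + 0.0750·56.2870] = 10.9471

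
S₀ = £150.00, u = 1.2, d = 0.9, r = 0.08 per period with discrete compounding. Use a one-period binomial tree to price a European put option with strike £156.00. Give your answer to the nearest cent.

Risk-neutral probability p = (1 + 0.08 − 0.9)/(1.2 − 0.9) = 0.1800/0.3000 = 0.6000
Terminal stock prices: S_u = 180, S_d = 135
Terminal payoffs (K − S): max(-24, 0) = 0, max(21, 0) = 21
Node 0 (S = 150): V_0 = 1/1.08·[0.6000·0.0000 + 0.4000·21.0000] = 7.7778

£7.78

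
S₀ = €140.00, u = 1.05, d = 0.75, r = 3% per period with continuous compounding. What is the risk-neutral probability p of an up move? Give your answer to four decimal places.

p = 0.9348

Risk-neutral probability p = (e^0.03 − 0.75)/(1.05 − 0.75) = 0.2805/0.3000 = 0.9348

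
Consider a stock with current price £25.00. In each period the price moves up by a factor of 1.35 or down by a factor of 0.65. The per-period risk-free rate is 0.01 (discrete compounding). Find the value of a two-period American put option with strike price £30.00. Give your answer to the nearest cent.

Risk-neutral probability p = (1 + 0.01 − 0.65)/(1.35 − 0.65) = 0.3600/0.7000 = 0.5143
Terminal stock prices: S_uu = 45.56, S_ud = 21.94, S_dd = 10.56
Terminal payoffs (K − S): max(-15.56, 0) = 0, max(8.062, 0) = 8.062, max(19.44, 0) = 19.44
Node u (S = 33.75): continuation = 1/1.01·[0.5143·0.0000 + 0.4857·8.0625] = 3.8773; exercise value = 0.0000 ≤ continuation, so V_u = 3.8773
Node d (S = 16.25): continuation = 1/1.01·[0.5143·8.0625 + 0.4857·19.4375] = 13.4530; exercise value = 13.7500 > continuation, so V_d = 13.7500 (exercise)
Node 0 (S = 25): continuation = 1/1.01·[0.5143·3.8773 + 0.4857·13.7500] = 8.5867; exercise value = 5.0000 ≤ continuation, so V_0 = 8.5867

£8.59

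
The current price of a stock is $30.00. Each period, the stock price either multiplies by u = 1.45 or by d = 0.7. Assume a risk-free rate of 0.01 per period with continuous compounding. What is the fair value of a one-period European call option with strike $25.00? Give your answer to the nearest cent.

Risk-neutral probability p = (e^0.01 − 0.7)/(1.45 − 0.7) = 0.3101/0.7500 = 0.4134
Terminal stock prices: S_u = 43.5, S_d = 21
Terminal payoffs (S − K): max(18.5, 0) = 18.5, max(-4, 0) = 0
Node 0 (S = 30): V_0 = e^(−0.01)·[0.4134·18.5000 + 0.5866·0.0000] = 7.5718

$7.57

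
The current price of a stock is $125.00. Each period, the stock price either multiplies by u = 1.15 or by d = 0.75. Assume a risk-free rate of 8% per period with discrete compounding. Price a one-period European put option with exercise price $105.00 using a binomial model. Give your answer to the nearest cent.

$1.82

Risk-neutral probability p = (1 + 0.08 − 0.75)/(1.15 − 0.75) = 0.3300/0.4000 = 0.8250
Terminal stock prices: S_u = 143.8, S_d = 93.75
Terminal payoffs (K − S): max(-38.75, 0) = 0, max(11.25, 0) = 11.25
Node 0 (S = 125): V_0 = 1/1.08·[0.8250·0.0000 + 0.1750·11.2500] = 1.8229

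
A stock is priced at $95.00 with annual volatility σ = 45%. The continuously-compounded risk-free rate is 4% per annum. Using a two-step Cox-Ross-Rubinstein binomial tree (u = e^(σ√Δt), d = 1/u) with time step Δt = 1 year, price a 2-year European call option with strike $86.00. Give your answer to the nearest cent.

CRR parameters: u = e^(σ√Δt) = e^(0.45·√1) = 1.5683, d = 1/u = 0.6376
Per-period rate: rΔt = 0.04·1 = 0.04, so R = e^0.04 = 1.0408
Risk-neutral probability p = (e^0.04 − 0.6376)/(1.5683 − 0.6376) = 0.4032/0.9307 = 0.4332
Terminal stock prices: S_uu = 233.7, S_ud = 95, S_dd = 38.62
Terminal payoffs (S − K): max(147.7, 0) = 147.7, max(9, 0) = 9, max(-47.38, 0) = 0
Node u (S = 149): V_u = e^(−0.04)·[0.4332·147.6623 + 0.5668·9.0000] = 66.3618
Node d (S = 60.57): V_d = e^(−0.04)·[0.4332·9.0000 + 0.5668·0.0000] = 3.7460
Node 0 (S = 95): V_0 = e^(−0.04)·[0.4332·66.3618 + 0.5668·3.7460] = 29.6614

$29.66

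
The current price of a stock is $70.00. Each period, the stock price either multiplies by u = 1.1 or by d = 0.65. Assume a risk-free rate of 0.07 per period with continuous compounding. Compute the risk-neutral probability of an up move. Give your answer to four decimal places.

p = 0.9389

Risk-neutral probability p = (e^0.07 − 0.65)/(1.1 − 0.65) = 0.4225/0.4500 = 0.9389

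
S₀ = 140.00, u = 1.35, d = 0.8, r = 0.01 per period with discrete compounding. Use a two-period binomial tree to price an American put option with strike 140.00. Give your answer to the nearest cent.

Risk-neutral probability p = (1 + 0.01 − 0.8)/(1.35 − 0.8) = 0.2100/0.5500 = 0.3818
Terminal stock prices: S_uu = 255.2, S_ud = 151.2, S_dd = 89.6
Terminal payoffs (K − S): max(-115.2, 0) = 0, max(-11.2, 0) = 0, max(50.4, 0) = 50.4
Node u (S = 189): continuation = 1/1.01·[0.3818·0.0000 + 0.6182·0.0000] = 0.0000; exercise value = 0.0000 ≤ continuation, so V_u = 0.0000
Node d (S = 112): continuation = 1/1.01·[0.3818·0.0000 + 0.6182·50.4000] = 30.8479; exercise value = 28.0000 ≤ continuation, so V_d = 30.8479
Node 0 (S = 140): continuation = 1/1.01·[0.3818·0.0000 + 0.6182·30.8479] = 18.8808; exercise value = 0.0000 ≤ continuation, so V_0 = 18.8808

18.88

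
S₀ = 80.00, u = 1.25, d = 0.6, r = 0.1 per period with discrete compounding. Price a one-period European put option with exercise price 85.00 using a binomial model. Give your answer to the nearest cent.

7.76

Risk-neutral probability p = (1 + 0.1 − 0.6)/(1.25 − 0.6) = 0.5000/0.6500 = 0.7692
Terminal stock prices: S_u = 100, S_d = 48
Terminal payoffs (K − S): max(-15, 0) = 0, max(37, 0) = 37
Node 0 (S = 80): V_0 = 1/1.1·[0.7692·0.0000 + 0.2308·37.0000] = 7.7622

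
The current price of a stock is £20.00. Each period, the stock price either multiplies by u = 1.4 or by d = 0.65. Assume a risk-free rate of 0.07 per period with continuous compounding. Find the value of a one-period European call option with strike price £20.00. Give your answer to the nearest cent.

Risk-neutral probability p = (e^0.07 − 0.65)/(1.4 − 0.65) = 0.4225/0.7500 = 0.5633
Terminal stock prices: S_u = 28, S_d = 13
Terminal payoffs (S − K): max(8, 0) = 8, max(-7, 0) = 0
Node 0 (S = 20): V_0 = e^(−0.07)·[0.5633·8.0000 + 0.4367·0.0000] = 4.2021

£4.20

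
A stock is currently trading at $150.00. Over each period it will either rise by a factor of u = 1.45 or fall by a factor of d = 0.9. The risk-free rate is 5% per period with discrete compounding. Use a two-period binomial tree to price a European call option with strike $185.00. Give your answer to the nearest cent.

Risk-neutral probability p = (1 + 0.05 − 0.9)/(1.45 − 0.9) = 0.1500/0.5500 = 0.2727
Terminal stock prices: S_uu = 315.4, S_ud = 195.8, S_dd = 121.5
Terminal payoffs (S − K): max(130.4, 0) = 130.4, max(10.75, 0) = 10.75, max(-63.5, 0) = 0
Node u (S = 217.5): V_u = 1/1.05·[0.2727·130.3750 + 0.7273·10.7500] = 41.3095
Node d (S = 135): V_d = 1/1.05·[0.2727·10.7500 + 0.7273·0.0000] = 2.7922
Node 0 (S = 150): V_0 = 1/1.05·[0.2727·41.3095 + 0.7273·2.7922] = 12.6637

$12.66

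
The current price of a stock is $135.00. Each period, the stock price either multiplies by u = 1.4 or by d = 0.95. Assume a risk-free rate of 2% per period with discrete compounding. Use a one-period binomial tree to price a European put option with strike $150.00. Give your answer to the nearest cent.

Risk-neutral probability p = (1 + 0.02 − 0.95)/(1.4 − 0.95) = 0.0700/0.4500 = 0.1556
Terminal stock prices: S_u = 189, S_d = 128.2
Terminal payoffs (K − S): max(-39, 0) = 0, max(21.75, 0) = 21.75
Node 0 (S = 135): V_0 = 1/1.02·[0.1556·0.0000 + 0.8444·21.7500] = 18.0065

$18.01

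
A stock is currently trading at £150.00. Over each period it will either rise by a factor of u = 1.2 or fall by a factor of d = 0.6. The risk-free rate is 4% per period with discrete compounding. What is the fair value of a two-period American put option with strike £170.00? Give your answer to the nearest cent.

Risk-neutral probability p = (1 + 0.04 − 0.6)/(1.2 − 0.6) = 0.4400/0.6000 = 0.7333
Terminal stock prices: S_uu = 216, S_ud = 108, S_dd = 54
Terminal payoffs (K − S): max(-46, 0) = 0, max(62, 0) = 62, max(116, 0) = 116
Node u (S = 180): continuation = 1/1.04·[0.7333·0.0000 + 0.2667·62.0000] = 15.8974; exercise value = 0.0000 ≤ continuation, so V_u = 15.8974
Node d (S = 90): continuation = 1/1.04·[0.7333·62.0000 + 0.2667·116.0000] = 73.4615; exercise value = 80.0000 > continuation, so V_d = 80.0000 (exercise)
Node 0 (S = 150): continuation = 1/1.04·[0.7333·15.8974 + 0.2667·80.0000] = 31.7226; exercise value = 20.0000 ≤ continuation, so V_0 = 31.7226

£31.72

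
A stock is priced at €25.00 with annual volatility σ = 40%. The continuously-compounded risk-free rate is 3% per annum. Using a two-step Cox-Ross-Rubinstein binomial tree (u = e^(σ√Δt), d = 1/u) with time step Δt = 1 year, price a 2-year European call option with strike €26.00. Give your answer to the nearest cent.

CRR parameters: u = e^(σ√Δt) = e^(0.4·√1) = 1.4918, d = 1/u = 0.6703
Per-period rate: rΔt = 0.03·1 = 0.03, so R = e^0.03 = 1.0305
Risk-neutral probability p = (e^0.03 − 0.6703)/(1.4918 − 0.6703) = 0.3601/0.8215 = 0.4384
Terminal stock prices: S_uu = 55.64, S_ud = 25, S_dd = 11.23
Terminal payoffs (S − K): max(29.64, 0) = 29.64, max(-1, 0) = 0, max(-14.77, 0) = 0
Node u (S = 37.3): V_u = e^(−0.03)·[0.4384·29.6385 + 0.5616·0.0000] = 12.6091
Node d (S = 16.76): V_d = e^(−0.03)·[0.4384·0.0000 + 0.5616·0.0000] = 0.0000
Node 0 (S = 25): V_0 = e^(−0.03)·[0.4384·12.6091 + 0.5616·0.0000] = 5.3642

€5.36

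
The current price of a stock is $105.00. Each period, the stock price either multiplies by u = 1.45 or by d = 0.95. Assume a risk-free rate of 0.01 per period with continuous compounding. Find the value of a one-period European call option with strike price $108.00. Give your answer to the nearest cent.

$5.26

Risk-neutral probability p = (e^0.01 − 0.95)/(1.45 − 0.95) = 0.0601/0.5000 = 0.1201
Terminal stock prices: S_u = 152.2, S_d = 99.75
Terminal payoffs (S − K): max(44.25, 0) = 44.25, max(-8.25, 0) = 0
Node 0 (S = 105): V_0 = e^(−0.01)·[0.1201·44.2500 + 0.8799·0.0000] = 5.2616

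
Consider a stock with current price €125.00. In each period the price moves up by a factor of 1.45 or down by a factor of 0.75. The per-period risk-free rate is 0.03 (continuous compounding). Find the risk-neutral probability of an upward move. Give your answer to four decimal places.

p = 0.4006

Risk-neutral probability p = (e^0.03 − 0.75)/(1.45 − 0.75) = 0.2805/0.7000 = 0.4006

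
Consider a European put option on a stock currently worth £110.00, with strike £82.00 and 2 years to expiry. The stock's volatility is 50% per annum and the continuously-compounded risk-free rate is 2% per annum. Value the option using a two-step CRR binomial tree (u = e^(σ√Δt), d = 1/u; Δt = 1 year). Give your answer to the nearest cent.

£14.51

CRR parameters: u = e^(σ√Δt) = e^(0.5·√1) = 1.6487, d = 1/u = 0.6065
Per-period rate: rΔt = 0.02·1 = 0.02, so R = e^0.02 = 1.0202
Risk-neutral probability p = (e^0.02 − 0.6065)/(1.6487 − 0.6065) = 0.4137/1.0422 = 0.3969
Terminal stock prices: S_uu = 299, S_ud = 110, S_dd = 40.47
Terminal payoffs (K − S): max(-217, 0) = 0, max(-28, 0) = 0, max(41.53, 0) = 41.53
Node u (S = 181.4): V_u = e^(−0.02)·[0.3969·0.0000 + 0.6031·0.0000] = 0.0000
Node d (S = 66.72): V_d = e^(−0.02)·[0.3969·0.0000 + 0.6031·41.5333] = 24.5517
Node 0 (S = 110): V_0 = e^(−0.02)·[0.3969·0.0000 + 0.6031·24.5517] = 14.5134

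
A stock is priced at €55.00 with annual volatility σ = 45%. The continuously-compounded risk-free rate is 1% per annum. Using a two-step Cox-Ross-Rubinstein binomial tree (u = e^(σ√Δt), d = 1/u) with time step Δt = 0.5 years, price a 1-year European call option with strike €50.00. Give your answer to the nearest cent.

CRR parameters: u = e^(σ√Δt) = e^(0.45·√0.5) = 1.3746, d = 1/u = 0.7275
Per-period rate: rΔt = 0.01·0.5 = 0.005, so R = e^0.005 = 1.0050
Risk-neutral probability p = (e^0.005 − 0.7275)/(1.3746 − 0.7275) = 0.2776/0.6472 = 0.4289
Terminal stock prices: S_uu = 103.9, S_ud = 55, S_dd = 29.11
Terminal payoffs (S − K): max(53.93, 0) = 53.93, max(5, 0) = 5, max(-20.89, 0) = 0
Node u (S = 75.61): V_u = e^(−0.005)·[0.4289·53.9312 + 0.5711·5.0000] = 25.8550
Node d (S = 40.01): V_d = e^(−0.005)·[0.4289·5.0000 + 0.5711·0.0000] = 2.1336
Node 0 (S = 55): V_0 = e^(−0.005)·[0.4289·25.8550 + 0.5711·2.1336] = 12.2454

€12.25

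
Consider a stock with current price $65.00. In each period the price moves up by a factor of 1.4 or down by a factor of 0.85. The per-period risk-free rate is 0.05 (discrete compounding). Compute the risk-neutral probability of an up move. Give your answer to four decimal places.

Risk-neutral probability p = (1 + 0.05 − 0.85)/(1.4 − 0.85) = 0.2000/0.5500 = 0.3636

p = 0.3636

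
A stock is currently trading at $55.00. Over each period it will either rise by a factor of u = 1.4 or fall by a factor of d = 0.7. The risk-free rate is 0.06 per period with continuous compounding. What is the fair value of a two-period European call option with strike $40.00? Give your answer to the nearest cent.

Risk-neutral probability p = (e^0.06 − 0.7)/(1.4 − 0.7) = 0.3618/0.7000 = 0.5169
Terminal stock prices: S_uu = 107.8, S_ud = 53.9, S_dd = 26.95
Terminal payoffs (S − K): max(67.8, 0) = 67.8, max(13.9, 0) = 13.9, max(-13.05, 0) = 0
Node u (S = 77): V_u = e^(−0.06)·[0.5169·67.8000 + 0.4831·13.9000] = 39.3294
Node d (S = 38.5): V_d = e^(−0.06)·[0.5169·13.9000 + 0.4831·0.0000] = 6.7666
Node 0 (S = 55): V_0 = e^(−0.06)·[0.5169·39.3294 + 0.4831·6.7666] = 22.2244

$22.22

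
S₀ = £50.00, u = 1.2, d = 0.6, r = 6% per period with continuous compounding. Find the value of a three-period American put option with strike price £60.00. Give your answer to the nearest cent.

Risk-neutral probability p = (e^0.06 − 0.6)/(1.2 − 0.6) = 0.4618/0.6000 = 0.7697
Terminal stock prices: S_uuu = 86.4, S_uud = 43.2, S_udd = 21.6, S_ddd = 10.8
Terminal payoffs (K − S): max(-26.4, 0) = 0, max(16.8, 0) = 16.8, max(38.4, 0) = 38.4, max(49.2, 0) = 49.2
Node uu (S = 72): continuation = e^(−0.06)·[0.7697·0.0000 + 0.2303·16.8000] = 3.6433; exercise value = 0.0000 ≤ continuation, so V_uu = 3.6433
Node ud (S = 36): continuation = e^(−0.06)·[0.7697·16.8000 + 0.2303·38.4000] = 20.5059; exercise value = 24.0000 > continuation, so V_ud = 24.0000 (exercise)
Node dd (S = 18): continuation = e^(−0.06)·[0.7697·38.4000 + 0.2303·49.2000] = 38.5059; exercise value = 42.0000 > continuation, so V_dd = 42.0000 (exercise)
Node u (S = 60): continuation = e^(−0.06)·[0.7697·3.6433 + 0.2303·24.0000] = 7.8457; exercise value = 0.0000 ≤ continuation, so V_u = 7.8457
Node d (S = 30): continuation = e^(−0.06)·[0.7697·24.0000 + 0.2303·42.0000] = 26.5059; exercise value = 30.0000 > continuation, so V_d = 30.0000 (exercise)
Node 0 (S = 50): continuation = e^(−0.06)·[0.7697·7.8457 + 0.2303·30.0000] = 12.1933; exercise value = 10.0000 ≤ continuation, so V_0 = 12.1933

£12.19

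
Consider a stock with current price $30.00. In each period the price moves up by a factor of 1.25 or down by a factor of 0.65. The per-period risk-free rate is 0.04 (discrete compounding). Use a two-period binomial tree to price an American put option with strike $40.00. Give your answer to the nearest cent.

Risk-neutral probability p = (1 + 0.04 − 0.65)/(1.25 − 0.65) = 0.3900/0.6000 = 0.6500
Terminal stock prices: S_uu = 46.88, S_ud = 24.38, S_dd = 12.68
Terminal payoffs (K − S): max(-6.875, 0) = 0, max(15.62, 0) = 15.62, max(27.32, 0) = 27.32
Node u (S = 37.5): continuation = 1/1.04·[0.6500·0.0000 + 0.3500·15.6250] = 5.2584; exercise value = 2.5000 ≤ continuation, so V_u = 5.2584
Node d (S = 19.5): continuation = 1/1.04·[0.6500·15.6250 + 0.3500·27.3250] = 18.9615; exercise value = 20.5000 > continuation, so V_d = 20.5000 (exercise)
Node 0 (S = 30): continuation = 1/1.04·[0.6500·5.2584 + 0.3500·20.5000] = 10.1855; exercise value = 10.0000 ≤ continuation, so V_0 = 10.1855

$10.19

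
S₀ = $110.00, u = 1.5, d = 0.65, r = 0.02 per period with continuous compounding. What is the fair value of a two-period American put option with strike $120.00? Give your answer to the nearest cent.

Risk-neutral probability p = (e^0.02 − 0.65)/(1.5 − 0.65) = 0.3702/0.8500 = 0.4355
Terminal stock prices: S_uu = 247.5, S_ud = 107.2, S_dd = 46.48
Terminal payoffs (K − S): max(-127.5, 0) = 0, max(12.75, 0) = 12.75, max(73.53, 0) = 73.53
Node u (S = 165): continuation = e^(−0.02)·[0.4355·0.0000 + 0.5645·12.7500] = 7.0545; exercise value = 0.0000 ≤ continuation, so V_u = 7.0545
Node d (S = 71.5): continuation = e^(−0.02)·[0.4355·12.7500 + 0.5645·73.5250] = 46.1238; exercise value = 48.5000 > continuation, so V_d = 48.5000 (exercise)
Node 0 (S = 110): continuation = e^(−0.02)·[0.4355·7.0545 + 0.5645·48.5000] = 29.8463; exercise value = 10.0000 ≤ continuation, so V_0 = 29.8463

$29.85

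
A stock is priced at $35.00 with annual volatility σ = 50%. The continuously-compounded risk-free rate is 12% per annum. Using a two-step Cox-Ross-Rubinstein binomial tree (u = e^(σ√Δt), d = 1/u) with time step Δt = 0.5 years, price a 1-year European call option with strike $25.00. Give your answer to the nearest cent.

CRR parameters: u = e^(σ√Δt) = e^(0.5·√0.5) = 1.4241, d = 1/u = 0.7022
Per-period rate: rΔt = 0.12·0.5 = 0.06, so R = e^0.06 = 1.0618
Risk-neutral probability p = (e^0.06 − 0.7022)/(1.4241 − 0.7022) = 0.3596/0.7219 = 0.4982
Terminal stock prices: S_uu = 70.98, S_ud = 35, S_dd = 17.26
Terminal payoffs (S − K): max(45.98, 0) = 45.98, max(10, 0) = 10, max(-7.743, 0) = 0
Node u (S = 49.84): V_u = e^(−0.06)·[0.4982·45.9840 + 0.5018·10.0000] = 26.3001
Node d (S = 24.58): V_d = e^(−0.06)·[0.4982·10.0000 + 0.5018·0.0000] = 4.6916
Node 0 (S = 35): V_0 = e^(−0.06)·[0.4982·26.3001 + 0.5018·4.6916] = 14.5563

$14.56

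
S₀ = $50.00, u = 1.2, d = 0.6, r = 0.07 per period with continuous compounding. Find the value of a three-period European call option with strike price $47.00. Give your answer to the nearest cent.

$15.60

Risk-neutral probability p = (e^0.07 − 0.6)/(1.2 − 0.6) = 0.4725/0.6000 = 0.7875
Terminal stock prices: S_uuu = 86.4, S_uud = 43.2, S_udd = 21.6, S_ddd = 10.8
Terminal payoffs (S − K): max(39.4, 0) = 39.4, max(-3.8, 0) = 0, max(-25.4, 0) = 0, max(-36.2, 0) = 0
Node uu (S = 72): V_uu = e^(−0.07)·[0.7875·39.4000 + 0.2125·0.0000] = 28.9304
Node ud (S = 36): V_ud = e^(−0.07)·[0.7875·0.0000 + 0.2125·0.0000] = 0.0000
Node dd (S = 18): V_dd = e^(−0.07)·[0.7875·0.0000 + 0.2125·0.0000] = 0.0000
Node u (S = 60): V_u = e^(−0.07)·[0.7875·28.9304 + 0.2125·0.0000] = 21.2428
Node d (S = 30): V_d = e^(−0.07)·[0.7875·0.0000 + 0.2125·0.0000] = 0.0000
Node 0 (S = 50): V_0 = e^(−0.07)·[0.7875·21.2428 + 0.2125·0.0000] = 15.5980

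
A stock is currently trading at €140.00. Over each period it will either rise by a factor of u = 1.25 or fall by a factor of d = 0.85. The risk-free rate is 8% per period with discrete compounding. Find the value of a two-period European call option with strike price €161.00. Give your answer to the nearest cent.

Risk-neutral probability p = (1 + 0.08 − 0.85)/(1.25 − 0.85) = 0.2300/0.4000 = 0.5750
Terminal stock prices: S_uu = 218.8, S_ud = 148.8, S_dd = 101.1
Terminal payoffs (S − K): max(57.75, 0) = 57.75, max(-12.25, 0) = 0, max(-59.85, 0) = 0
Node u (S = 175): V_u = 1/1.08·[0.5750·57.7500 + 0.4250·0.0000] = 30.7465
Node d (S = 119): V_d = 1/1.08·[0.5750·0.0000 + 0.4250·0.0000] = 0.0000
Node 0 (S = 140): V_0 = 1/1.08·[0.5750·30.7465 + 0.4250·0.0000] = 16.3697

€16.37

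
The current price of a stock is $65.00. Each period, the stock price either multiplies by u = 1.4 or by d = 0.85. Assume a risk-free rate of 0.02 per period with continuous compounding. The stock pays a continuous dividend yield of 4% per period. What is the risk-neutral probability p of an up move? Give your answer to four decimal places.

Per-period risk-free factor R = e^0.02 = 1.0202; dividend-adjusted growth = e^(0.02−0.04) = 0.9802.
Risk-neutral probability p = (0.9802 − 0.85)/(1.4 − 0.85) = 0.1302/0.5500 = 0.2367

p = 0.2367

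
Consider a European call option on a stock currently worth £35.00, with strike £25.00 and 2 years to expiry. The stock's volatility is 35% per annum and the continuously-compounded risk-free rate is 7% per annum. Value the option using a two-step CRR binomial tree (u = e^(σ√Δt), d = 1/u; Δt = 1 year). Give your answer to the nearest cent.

£14.82

CRR parameters: u = e^(σ√Δt) = e^(0.35·√1) = 1.4191, d = 1/u = 0.7047
Per-period rate: rΔt = 0.07·1 = 0.07, so R = e^0.07 = 1.0725
Risk-neutral probability p = (e^0.07 − 0.7047)/(1.4191 − 0.7047) = 0.3678/0.7144 = 0.5149
Terminal stock prices: S_uu = 70.48, S_ud = 35, S_dd = 17.38
Terminal payoffs (S − K): max(45.48, 0) = 45.48, max(10, 0) = 10, max(-7.62, 0) = 0
Node u (S = 49.67): V_u = e^(−0.07)·[0.5149·45.4813 + 0.4851·10.0000] = 26.3575
Node d (S = 24.66): V_d = e^(−0.07)·[0.5149·10.0000 + 0.4851·0.0000] = 4.8007
Node 0 (S = 35): V_0 = e^(−0.07)·[0.5149·26.3575 + 0.4851·4.8007] = 14.8250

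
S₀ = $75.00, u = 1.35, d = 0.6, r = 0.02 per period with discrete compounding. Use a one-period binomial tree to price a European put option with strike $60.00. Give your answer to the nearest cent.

Risk-neutral probability p = (1 + 0.02 − 0.6)/(1.35 − 0.6) = 0.4200/0.7500 = 0.5600
Terminal stock prices: S_u = 101.2, S_d = 45
Terminal payoffs (K − S): max(-41.25, 0) = 0, max(15, 0) = 15
Node 0 (S = 75): V_0 = 1/1.02·[0.5600·0.0000 + 0.4400·15.0000] = 6.4706

$6.47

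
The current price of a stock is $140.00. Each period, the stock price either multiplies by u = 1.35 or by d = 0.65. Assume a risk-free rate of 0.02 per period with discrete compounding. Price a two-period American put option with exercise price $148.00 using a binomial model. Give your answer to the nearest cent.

Risk-neutral probability p = (1 + 0.02 − 0.65)/(1.35 − 0.65) = 0.3700/0.7000 = 0.5286
Terminal stock prices: S_uu = 255.2, S_ud = 122.9, S_dd = 59.15
Terminal payoffs (K − S): max(-107.2, 0) = 0, max(25.15, 0) = 25.15, max(88.85, 0) = 88.85
Node u (S = 189): continuation = 1/1.02·[0.5286·0.0000 + 0.4714·25.1500] = 11.6239; exercise value = 0.0000 ≤ continuation, so V_u = 11.6239
Node d (S = 91): continuation = 1/1.02·[0.5286·25.1500 + 0.4714·88.8500] = 54.0980; exercise value = 57.0000 > continuation, so V_d = 57.0000 (exercise)
Node 0 (S = 140): continuation = 1/1.02·[0.5286·11.6239 + 0.4714·57.0000] = 32.3682; exercise value = 8.0000 ≤ continuation, so V_0 = 32.3682

$32.37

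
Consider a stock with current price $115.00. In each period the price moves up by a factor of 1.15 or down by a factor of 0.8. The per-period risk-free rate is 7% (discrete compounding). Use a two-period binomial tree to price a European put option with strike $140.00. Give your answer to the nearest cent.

$13.56

Risk-neutral probability p = (1 + 0.07 − 0.8)/(1.15 − 0.8) = 0.2700/0.3500 = 0.7714
Terminal stock prices: S_uu = 152.1, S_ud = 105.8, S_dd = 73.6
Terminal payoffs (K − S): max(-12.09, 0) = 0, max(34.2, 0) = 34.2, max(66.4, 0) = 66.4
Node u (S = 132.2): V_u = 1/1.07·[0.7714·0.0000 + 0.2286·34.2000] = 7.3057
Node d (S = 92): V_d = 1/1.07·[0.7714·34.2000 + 0.2286·66.4000] = 38.8411
Node 0 (S = 115): V_0 = 1/1.07·[0.7714·7.3057 + 0.2286·38.8411] = 13.5643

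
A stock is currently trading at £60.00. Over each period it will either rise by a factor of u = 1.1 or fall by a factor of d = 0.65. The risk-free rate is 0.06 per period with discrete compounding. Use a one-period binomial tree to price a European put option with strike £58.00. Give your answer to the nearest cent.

Risk-neutral probability p = (1 + 0.06 − 0.65)/(1.1 − 0.65) = 0.4100/0.4500 = 0.9111
Terminal stock prices: S_u = 66, S_d = 39
Terminal payoffs (K − S): max(-8, 0) = 0, max(19, 0) = 19
Node 0 (S = 60): V_0 = 1/1.06·[0.9111·0.0000 + 0.0889·19.0000] = 1.5933

£1.59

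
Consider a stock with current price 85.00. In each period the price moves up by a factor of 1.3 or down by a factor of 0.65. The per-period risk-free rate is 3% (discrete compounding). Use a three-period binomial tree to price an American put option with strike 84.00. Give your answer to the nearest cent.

Risk-neutral probability p = (1 + 0.03 − 0.65)/(1.3 − 0.65) = 0.3800/0.6500 = 0.5846
Terminal stock prices: S_uuu = 186.7, S_uud = 93.37, S_udd = 46.69, S_ddd = 23.34
Terminal payoffs (K − S): max(-102.7, 0) = 0, max(-9.373, 0) = 0, max(37.31, 0) = 37.31, max(60.66, 0) = 60.66
Node uu (S = 143.7): continuation = 1/1.03·[0.5846·0.0000 + 0.4154·0.0000] = 0.0000; exercise value = 0.0000 ≤ continuation, so V_uu = 0.0000
Node ud (S = 71.83): continuation = 1/1.03·[0.5846·0.0000 + 0.4154·37.3137] = 15.0481; exercise value = 12.1750 ≤ continuation, so V_ud = 15.0481
Node dd (S = 35.91): continuation = 1/1.03·[0.5846·37.3137 + 0.4154·60.6569] = 45.6409; exercise value = 48.0875 > continuation, so V_dd = 48.0875 (exercise)
Node u (S = 110.5): continuation = 1/1.03·[0.5846·0.0000 + 0.4154·15.0481] = 6.0687; exercise value = 0.0000 ≤ continuation, so V_u = 6.0687
Node d (S = 55.25): continuation = 1/1.03·[0.5846·15.0481 + 0.4154·48.0875] = 27.9341; exercise value = 28.7500 > continuation, so V_d = 28.7500 (exercise)
Node 0 (S = 85): continuation = 1/1.03·[0.5846·6.0687 + 0.4154·28.7500] = 15.0390; exercise value = 0.0000 ≤ continuation, so V_0 = 15.0390

15.04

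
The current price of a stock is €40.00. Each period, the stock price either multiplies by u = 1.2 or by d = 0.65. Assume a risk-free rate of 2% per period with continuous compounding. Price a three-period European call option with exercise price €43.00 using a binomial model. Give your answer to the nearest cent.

Risk-neutral probability p = (e^0.02 − 0.65)/(1.2 − 0.65) = 0.3702/0.5500 = 0.6731
Terminal stock prices: S_uuu = 69.12, S_uud = 37.44, S_udd = 20.28, S_ddd = 10.98
Terminal payoffs (S − K): max(26.12, 0) = 26.12, max(-5.56, 0) = 0, max(-22.72, 0) = 0, max(-32.02, 0) = 0
Node uu (S = 57.6): V_uu = e^(−0.02)·[0.6731·26.1200 + 0.3269·0.0000] = 17.2331
Node ud (S = 31.2): V_ud = e^(−0.02)·[0.6731·0.0000 + 0.3269·0.0000] = 0.0000
Node dd (S = 16.9): V_dd = e^(−0.02)·[0.6731·0.0000 + 0.3269·0.0000] = 0.0000
Node u (S = 48): V_u = e^(−0.02)·[0.6731·17.2331 + 0.3269·0.0000] = 11.3698
Node d (S = 26): V_d = e^(−0.02)·[0.6731·0.0000 + 0.3269·0.0000] = 0.0000
Node 0 (S = 40): V_0 = e^(−0.02)·[0.6731·11.3698 + 0.3269·0.0000] = 7.5014

€7.50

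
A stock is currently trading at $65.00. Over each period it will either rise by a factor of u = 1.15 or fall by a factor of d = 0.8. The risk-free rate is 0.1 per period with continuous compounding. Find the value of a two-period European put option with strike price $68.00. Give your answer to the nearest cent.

$1.85

Risk-neutral probability p = (e^0.1 − 0.8)/(1.15 − 0.8) = 0.3052/0.3500 = 0.8719
Terminal stock prices: S_uu = 85.96, S_ud = 59.8, S_dd = 41.6
Terminal payoffs (K − S): max(-17.96, 0) = 0, max(8.2, 0) = 8.2, max(26.4, 0) = 26.4
Node u (S = 74.75): V_u = e^(−0.1)·[0.8719·0.0000 + 0.1281·8.2000] = 0.9503
Node d (S = 52): V_d = e^(−0.1)·[0.8719·8.2000 + 0.1281·26.4000] = 9.5289
Node 0 (S = 65): V_0 = e^(−0.1)·[0.8719·0.9503 + 0.1281·9.5289] = 1.8541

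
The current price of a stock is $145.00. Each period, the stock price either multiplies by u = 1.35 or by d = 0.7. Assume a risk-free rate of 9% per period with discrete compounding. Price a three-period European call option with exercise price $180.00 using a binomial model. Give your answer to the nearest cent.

Risk-neutral probability p = (1 + 0.09 − 0.7)/(1.35 − 0.7) = 0.3900/0.6500 = 0.6000
Terminal stock prices: S_uuu = 356.8, S_uud = 185, S_udd = 95.92, S_ddd = 49.73
Terminal payoffs (S − K): max(176.8, 0) = 176.8, max(4.984, 0) = 4.984, max(-84.08, 0) = 0, max(-130.3, 0) = 0
Node uu (S = 264.3): V_uu = 1/1.09·[0.6000·176.7544 + 0.4000·4.9838] = 99.1249
Node ud (S = 137): V_ud = 1/1.09·[0.6000·4.9838 + 0.4000·0.0000] = 2.7433
Node dd (S = 71.05): V_dd = 1/1.09·[0.6000·0.0000 + 0.4000·0.0000] = 0.0000
Node u (S = 195.8): V_u = 1/1.09·[0.6000·99.1249 + 0.4000·2.7433] = 55.5709
Node d (S = 101.5): V_d = 1/1.09·[0.6000·2.7433 + 0.4000·0.0000] = 1.5101
Node 0 (S = 145): V_0 = 1/1.09·[0.6000·55.5709 + 0.4000·1.5101] = 31.1436

$31.14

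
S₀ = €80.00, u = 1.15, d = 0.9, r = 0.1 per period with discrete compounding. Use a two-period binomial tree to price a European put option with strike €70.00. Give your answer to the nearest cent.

€0.17

Risk-neutral probability p = (1 + 0.1 − 0.9)/(1.15 − 0.9) = 0.2000/0.2500 = 0.8000
Terminal stock prices: S_uu = 105.8, S_ud = 82.8, S_dd = 64.8
Terminal payoffs (K − S): max(-35.8, 0) = 0, max(-12.8, 0) = 0, max(5.2, 0) = 5.2
Node u (S = 92): V_u = 1/1.1·[0.8000·0.0000 + 0.2000·0.0000] = 0.0000
Node d (S = 72): V_d = 1/1.1·[0.8000·0.0000 + 0.2000·5.2000] = 0.9455
Node 0 (S = 80): V_0 = 1/1.1·[0.8000·0.0000 + 0.2000·0.9455] = 0.1719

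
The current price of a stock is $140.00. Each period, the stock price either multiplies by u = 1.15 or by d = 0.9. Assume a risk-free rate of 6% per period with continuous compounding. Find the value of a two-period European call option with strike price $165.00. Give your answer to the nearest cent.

$7.49

Risk-neutral probability p = (e^0.06 − 0.9)/(1.15 − 0.9) = 0.1618/0.2500 = 0.6473
Terminal stock prices: S_uu = 185.1, S_ud = 144.9, S_dd = 113.4
Terminal payoffs (S − K): max(20.15, 0) = 20.15, max(-20.1, 0) = 0, max(-51.6, 0) = 0
Node u (S = 161): V_u = e^(−0.06)·[0.6473·20.1500 + 0.3527·0.0000] = 12.2844
Node d (S = 126): V_d = e^(−0.06)·[0.6473·0.0000 + 0.3527·0.0000] = 0.0000
Node 0 (S = 140): V_0 = e^(−0.06)·[0.6473·12.2844 + 0.3527·0.0000] = 7.4892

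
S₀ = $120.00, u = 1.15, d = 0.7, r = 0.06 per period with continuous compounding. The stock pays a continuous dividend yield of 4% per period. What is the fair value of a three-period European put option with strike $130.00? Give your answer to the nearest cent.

$17.95

Per-period risk-free factor R = e^0.06 = 1.0618; dividend-adjusted growth = e^(0.06−0.04) = 1.0202.
Risk-neutral probability p = (1.0202 − 0.7)/(1.15 − 0.7) = 0.3202/0.4500 = 0.7116
Terminal stock prices: S_uuu = 182.5, S_uud = 111.1, S_udd = 67.62, S_ddd = 41.16
Terminal payoffs (K − S): max(-52.5, 0) = 0, max(18.91, 0) = 18.91, max(62.38, 0) = 62.38, max(88.84, 0) = 88.84
Node uu (S = 158.7): V_uu = e^(−0.06)·[0.7116·0.0000 + 0.2884·18.9100] = 5.1368
Node ud (S = 96.6): V_ud = e^(−0.06)·[0.7116·18.9100 + 0.2884·62.3800] = 29.6171
Node dd (S = 58.8): V_dd = e^(−0.06)·[0.7116·62.3800 + 0.2884·88.8400] = 65.9350
Node u (S = 138): V_u = e^(−0.06)·[0.7116·5.1368 + 0.2884·29.6171] = 11.4876
Node d (S = 84): V_d = e^(−0.06)·[0.7116·29.6171 + 0.2884·65.9350] = 37.7579
Node 0 (S = 120): V_0 = e^(−0.06)·[0.7116·11.4876 + 0.2884·37.7579] = 17.9548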